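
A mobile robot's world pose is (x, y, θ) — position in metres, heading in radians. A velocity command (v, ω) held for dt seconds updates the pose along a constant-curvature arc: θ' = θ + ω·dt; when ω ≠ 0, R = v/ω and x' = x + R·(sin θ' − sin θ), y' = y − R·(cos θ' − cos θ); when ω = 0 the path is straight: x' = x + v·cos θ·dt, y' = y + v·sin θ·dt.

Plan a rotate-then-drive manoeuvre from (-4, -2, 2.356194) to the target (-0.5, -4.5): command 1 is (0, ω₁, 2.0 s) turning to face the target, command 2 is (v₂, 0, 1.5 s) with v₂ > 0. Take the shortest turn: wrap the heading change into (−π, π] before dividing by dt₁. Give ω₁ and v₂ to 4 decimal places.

heading to target = atan2(-4.5−-2, -0.5−-4) = -0.6202
Δθ = wrap(-0.6202 − 2.3562) = -2.9764; ω₁ = Δθ/dt₁ = -1.4882
distance = √((-0.5−-4)² + (-4.5−-2)²) = 4.3012; v₂ = distance/dt₂ = 2.8674

ω₁ = -1.4882, v₂ = 2.8674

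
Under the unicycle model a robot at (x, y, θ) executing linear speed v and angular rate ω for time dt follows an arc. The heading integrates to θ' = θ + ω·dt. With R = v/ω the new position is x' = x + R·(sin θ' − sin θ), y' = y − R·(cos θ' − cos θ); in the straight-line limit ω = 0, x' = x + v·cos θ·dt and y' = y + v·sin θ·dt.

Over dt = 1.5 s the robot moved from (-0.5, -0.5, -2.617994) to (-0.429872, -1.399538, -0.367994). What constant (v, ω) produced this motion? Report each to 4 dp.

Δθ = -0.367994 − -2.617994 = 2.250000
ω = Δθ/dt = 2.250000/1.5 = 1.5000
R = −Δy/(cos θ' − cos θ) = 0.5000
v = R·ω = 0.5000·1.5000 = 0.7500

v = 0.7500, ω = 1.5000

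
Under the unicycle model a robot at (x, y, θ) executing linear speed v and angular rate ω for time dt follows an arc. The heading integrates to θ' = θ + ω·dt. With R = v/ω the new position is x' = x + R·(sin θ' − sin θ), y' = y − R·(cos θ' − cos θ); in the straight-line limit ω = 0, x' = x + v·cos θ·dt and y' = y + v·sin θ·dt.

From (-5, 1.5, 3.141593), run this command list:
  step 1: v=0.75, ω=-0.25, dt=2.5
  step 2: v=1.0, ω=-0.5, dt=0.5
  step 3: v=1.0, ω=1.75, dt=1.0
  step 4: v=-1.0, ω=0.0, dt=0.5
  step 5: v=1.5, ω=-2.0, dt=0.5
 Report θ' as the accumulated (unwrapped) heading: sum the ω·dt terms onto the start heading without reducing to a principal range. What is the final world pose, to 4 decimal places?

step 1: θ'=2.5166 (R=-3.0000) → pose (-6.7553, 2.0671, 2.5166)
step 2: θ'=2.2666 (R=-2.0000) → pose (-7.1202, 2.4070, 2.2666)
step 3: θ'=4.0166 (R=0.5714) → pose (-7.9974, 2.4070, 4.0166)
step 4: θ'=4.0166 (straight) → pose (-7.6769, 2.7908, 4.0166)
step 5: θ'=3.0166 (R=-0.7500) → pose (-8.3460, 2.5274, 3.0166)

(-8.3460, 2.5274, 3.0166)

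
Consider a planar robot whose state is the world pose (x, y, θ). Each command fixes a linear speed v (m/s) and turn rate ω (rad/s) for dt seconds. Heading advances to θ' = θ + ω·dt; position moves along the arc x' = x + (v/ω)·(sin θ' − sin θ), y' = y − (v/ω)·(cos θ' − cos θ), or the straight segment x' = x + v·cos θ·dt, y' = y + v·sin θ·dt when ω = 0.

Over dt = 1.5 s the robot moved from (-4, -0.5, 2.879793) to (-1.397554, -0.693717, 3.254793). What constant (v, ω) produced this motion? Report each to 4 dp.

v = -1.7500, ω = 0.2500

Δθ = 3.254793 − 2.879793 = 0.375000
ω = Δθ/dt = 0.375000/1.5 = 0.2500
R = Δx/(sin θ' − sin θ) = -7.0000
v = R·ω = -7.0000·0.2500 = -1.7500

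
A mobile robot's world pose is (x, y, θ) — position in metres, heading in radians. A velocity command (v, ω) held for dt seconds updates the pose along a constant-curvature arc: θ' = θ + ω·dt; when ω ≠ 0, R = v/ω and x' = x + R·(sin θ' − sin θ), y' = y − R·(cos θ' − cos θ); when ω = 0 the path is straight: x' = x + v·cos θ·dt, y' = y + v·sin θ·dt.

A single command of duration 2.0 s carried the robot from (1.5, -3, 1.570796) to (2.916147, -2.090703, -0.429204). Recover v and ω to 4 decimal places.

Δθ = -0.429204 − 1.570796 = -2.000000
ω = Δθ/dt = -2.000000/2.0 = -1.0000
R = Δx/(sin θ' − sin θ) = -1.0000
v = R·ω = -1.0000·-1.0000 = 1.0000

v = 1.0000, ω = -1.0000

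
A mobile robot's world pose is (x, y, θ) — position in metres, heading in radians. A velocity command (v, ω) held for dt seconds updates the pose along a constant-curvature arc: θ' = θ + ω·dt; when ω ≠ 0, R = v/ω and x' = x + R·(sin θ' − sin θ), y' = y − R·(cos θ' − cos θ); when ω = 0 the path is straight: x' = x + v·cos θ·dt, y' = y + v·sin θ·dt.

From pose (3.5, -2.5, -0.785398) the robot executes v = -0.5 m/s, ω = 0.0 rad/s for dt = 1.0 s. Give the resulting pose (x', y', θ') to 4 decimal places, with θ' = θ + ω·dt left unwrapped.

(3.1464, -2.1464, -0.7854)

θ' = -0.7854 + 0.0·1.0 = -0.7854
ω = 0 → straight: x' = 3.5 + -0.5·cos(-0.7854)·1.0 = 3.1464
y' = -2.5 + -0.5·sin(-0.7854)·1.0 = -2.1464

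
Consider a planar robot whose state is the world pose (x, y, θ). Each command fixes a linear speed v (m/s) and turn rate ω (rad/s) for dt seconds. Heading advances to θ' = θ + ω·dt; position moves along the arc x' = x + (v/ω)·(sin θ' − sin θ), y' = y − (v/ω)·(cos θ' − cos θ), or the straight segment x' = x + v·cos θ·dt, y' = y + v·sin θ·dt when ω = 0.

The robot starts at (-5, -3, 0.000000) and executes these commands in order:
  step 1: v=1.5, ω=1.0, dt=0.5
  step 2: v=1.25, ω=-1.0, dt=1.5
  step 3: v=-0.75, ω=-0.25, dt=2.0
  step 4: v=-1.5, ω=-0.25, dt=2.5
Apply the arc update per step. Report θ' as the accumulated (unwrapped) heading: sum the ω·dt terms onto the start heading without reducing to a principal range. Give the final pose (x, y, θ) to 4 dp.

(-2.2148, 1.7527, -2.1250)

step 1: θ'=0.5000 (R=1.5000) → pose (-4.2809, -2.8164, 0.5000)
step 2: θ'=-1.0000 (R=-1.2500) → pose (-2.6297, -3.2380, -1.0000)
step 3: θ'=-1.5000 (R=3.0000) → pose (-3.0978, -1.8293, -1.5000)
step 4: θ'=-2.1250 (R=6.0000) → pose (-2.2148, 1.7527, -2.1250)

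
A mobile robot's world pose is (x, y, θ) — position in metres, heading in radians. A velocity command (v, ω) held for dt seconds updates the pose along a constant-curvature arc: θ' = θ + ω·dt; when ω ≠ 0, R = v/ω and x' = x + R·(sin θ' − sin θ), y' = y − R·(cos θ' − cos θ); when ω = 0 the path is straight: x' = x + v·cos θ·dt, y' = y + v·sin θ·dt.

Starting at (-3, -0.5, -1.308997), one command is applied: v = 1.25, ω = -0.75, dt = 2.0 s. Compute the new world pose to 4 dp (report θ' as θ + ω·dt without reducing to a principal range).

θ' = -1.3090 + -0.75·2.0 = -2.8090
R = v/ω = 1.25/-0.75 = -1.6667
x' = -3 + -1.6667·(sin -2.8090 − sin -1.3090) = -4.0657
y' = -0.5 − -1.6667·(cos -2.8090 − cos -1.3090) = -2.5067

(-4.0657, -2.5067, -2.8090)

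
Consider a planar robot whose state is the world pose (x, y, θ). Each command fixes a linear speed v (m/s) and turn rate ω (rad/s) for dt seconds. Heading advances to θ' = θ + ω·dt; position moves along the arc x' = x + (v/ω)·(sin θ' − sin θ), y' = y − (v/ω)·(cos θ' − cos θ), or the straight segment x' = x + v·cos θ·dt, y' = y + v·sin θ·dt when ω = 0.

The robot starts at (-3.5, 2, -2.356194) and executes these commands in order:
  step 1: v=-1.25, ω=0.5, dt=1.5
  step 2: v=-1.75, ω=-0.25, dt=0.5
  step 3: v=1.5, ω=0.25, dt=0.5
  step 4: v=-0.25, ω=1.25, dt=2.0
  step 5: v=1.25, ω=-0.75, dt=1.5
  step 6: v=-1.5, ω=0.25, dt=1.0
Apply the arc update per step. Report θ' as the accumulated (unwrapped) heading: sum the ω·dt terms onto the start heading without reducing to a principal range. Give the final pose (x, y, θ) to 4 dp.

step 1: θ'=-1.6062 (R=-2.5000) → pose (-2.7693, 3.6793, -1.6062)
step 2: θ'=-1.7312 (R=7.0000) → pose (-2.6839, 4.5495, -1.7312)
step 3: θ'=-1.6062 (R=6.0000) → pose (-2.7571, 3.8036, -1.6062)
step 4: θ'=0.8938 (R=-0.2000) → pose (-3.1129, 3.9360, 0.8938)
step 5: θ'=-0.2312 (R=-1.6667) → pose (-1.4319, 4.5142, -0.2312)
step 6: θ'=0.0188 (R=-6.0000) → pose (-2.9196, 4.6728, 0.0188)

(-2.9196, 4.6728, 0.0188)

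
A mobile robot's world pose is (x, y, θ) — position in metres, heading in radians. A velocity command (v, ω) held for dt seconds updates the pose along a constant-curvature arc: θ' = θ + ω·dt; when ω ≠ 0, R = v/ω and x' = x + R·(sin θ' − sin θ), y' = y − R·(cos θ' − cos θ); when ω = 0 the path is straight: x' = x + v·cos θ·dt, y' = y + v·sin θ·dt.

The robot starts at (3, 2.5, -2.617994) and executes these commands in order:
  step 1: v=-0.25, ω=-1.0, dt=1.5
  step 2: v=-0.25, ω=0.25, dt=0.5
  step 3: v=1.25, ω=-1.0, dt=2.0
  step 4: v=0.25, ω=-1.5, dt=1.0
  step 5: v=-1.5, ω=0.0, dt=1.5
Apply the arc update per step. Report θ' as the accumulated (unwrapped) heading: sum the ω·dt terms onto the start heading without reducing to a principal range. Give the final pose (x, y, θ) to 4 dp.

(3.3999, 6.3501, -7.4930)

step 1: θ'=-4.1180 (R=0.2500) → pose (3.3321, 2.4235, -4.1180)
step 2: θ'=-3.9930 (R=-1.0000) → pose (3.4084, 2.3246, -3.9930)
step 3: θ'=-5.9930 (R=-1.2500) → pose (3.9910, 4.3460, -5.9930)
step 4: θ'=-7.4930 (R=-0.1667) → pose (4.1946, 4.2451, -7.4930)
step 5: θ'=-7.4930 (straight) → pose (3.3999, 6.3501, -7.4930)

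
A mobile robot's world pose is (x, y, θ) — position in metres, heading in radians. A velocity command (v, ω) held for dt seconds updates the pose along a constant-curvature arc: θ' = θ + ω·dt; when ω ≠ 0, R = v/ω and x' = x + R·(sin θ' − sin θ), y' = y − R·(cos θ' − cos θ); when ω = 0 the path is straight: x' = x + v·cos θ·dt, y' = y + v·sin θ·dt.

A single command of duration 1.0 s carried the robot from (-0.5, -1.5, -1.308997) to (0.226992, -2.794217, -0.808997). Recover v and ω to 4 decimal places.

v = 1.5000, ω = 0.5000

Δθ = -0.808997 − -1.308997 = 0.500000
ω = Δθ/dt = 0.500000/1.0 = 0.5000
R = −Δy/(cos θ' − cos θ) = 3.0000
v = R·ω = 3.0000·0.5000 = 1.5000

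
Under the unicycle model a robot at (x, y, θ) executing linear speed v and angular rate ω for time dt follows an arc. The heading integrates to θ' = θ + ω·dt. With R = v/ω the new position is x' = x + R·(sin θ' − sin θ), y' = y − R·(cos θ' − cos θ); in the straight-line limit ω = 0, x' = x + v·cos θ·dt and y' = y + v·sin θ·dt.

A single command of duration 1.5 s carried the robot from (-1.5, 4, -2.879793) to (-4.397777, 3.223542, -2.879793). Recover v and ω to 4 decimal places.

Δθ = -2.879793 − -2.879793 = 0.000000
ω = Δθ/dt = 0.000000/1.5 = 0.0000
ω = 0 → v = (Δx·cos θ + Δy·sin θ)/dt = 2.0000

v = 2.0000, ω = 0.0000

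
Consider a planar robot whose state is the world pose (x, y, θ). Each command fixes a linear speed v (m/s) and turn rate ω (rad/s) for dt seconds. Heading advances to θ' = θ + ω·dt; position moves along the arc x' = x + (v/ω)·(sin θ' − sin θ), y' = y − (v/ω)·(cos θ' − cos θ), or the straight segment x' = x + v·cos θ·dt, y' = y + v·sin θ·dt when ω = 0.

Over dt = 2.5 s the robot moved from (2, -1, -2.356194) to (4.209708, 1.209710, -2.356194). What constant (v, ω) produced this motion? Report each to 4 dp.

Δθ = -2.356194 − -2.356194 = 0.000000
ω = Δθ/dt = 0.000000/2.5 = 0.0000
ω = 0 → v = (Δx·cos θ + Δy·sin θ)/dt = -1.2500

v = -1.2500, ω = 0.0000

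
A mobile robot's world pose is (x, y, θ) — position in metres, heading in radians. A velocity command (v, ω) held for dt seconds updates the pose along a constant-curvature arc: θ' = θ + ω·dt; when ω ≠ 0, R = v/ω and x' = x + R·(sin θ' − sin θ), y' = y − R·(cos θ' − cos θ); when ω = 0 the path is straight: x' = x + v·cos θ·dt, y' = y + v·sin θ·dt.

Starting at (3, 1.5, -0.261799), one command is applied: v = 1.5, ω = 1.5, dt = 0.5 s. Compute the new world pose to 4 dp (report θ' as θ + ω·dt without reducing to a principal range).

(3.7279, 1.5827, 0.4882)

θ' = -0.2618 + 1.5·0.5 = 0.4882
R = v/ω = 1.5/1.5 = 1.0000
x' = 3 + 1.0000·(sin 0.4882 − sin -0.2618) = 3.7279
y' = 1.5 − 1.0000·(cos 0.4882 − cos -0.2618) = 1.5827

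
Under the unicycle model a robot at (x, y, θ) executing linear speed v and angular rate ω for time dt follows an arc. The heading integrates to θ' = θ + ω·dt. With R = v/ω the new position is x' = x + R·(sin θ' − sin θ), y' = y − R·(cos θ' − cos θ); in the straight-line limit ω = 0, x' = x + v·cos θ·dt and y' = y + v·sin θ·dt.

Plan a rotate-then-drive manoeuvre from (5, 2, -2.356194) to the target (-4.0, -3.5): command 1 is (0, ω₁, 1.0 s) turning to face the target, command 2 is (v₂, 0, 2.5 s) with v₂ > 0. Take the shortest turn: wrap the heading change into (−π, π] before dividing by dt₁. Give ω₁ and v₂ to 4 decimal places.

heading to target = atan2(-3.5−2, -4−5) = -2.5930
Δθ = wrap(-2.5930 − -2.3562) = -0.2368; ω₁ = Δθ/dt₁ = -0.2368
distance = √((-4−5)² + (-3.5−2)²) = 10.5475; v₂ = distance/dt₂ = 4.2190

ω₁ = -0.2368, v₂ = 4.2190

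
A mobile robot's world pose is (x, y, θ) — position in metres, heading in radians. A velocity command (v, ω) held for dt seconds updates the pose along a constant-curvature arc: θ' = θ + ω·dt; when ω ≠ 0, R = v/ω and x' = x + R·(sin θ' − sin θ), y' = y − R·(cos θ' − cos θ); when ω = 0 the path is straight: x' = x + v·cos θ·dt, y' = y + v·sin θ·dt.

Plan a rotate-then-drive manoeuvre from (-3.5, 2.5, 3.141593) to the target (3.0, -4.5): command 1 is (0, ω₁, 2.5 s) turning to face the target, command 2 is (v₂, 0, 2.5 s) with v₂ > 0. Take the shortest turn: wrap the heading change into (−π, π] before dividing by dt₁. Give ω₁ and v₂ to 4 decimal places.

heading to target = atan2(-4.5−2.5, 3−-3.5) = -0.8224
Δθ = wrap(-0.8224 − 3.1416) = 2.3192; ω₁ = Δθ/dt₁ = 0.9277
distance = √((3−-3.5)² + (-4.5−2.5)²) = 9.5525; v₂ = distance/dt₂ = 3.8210

ω₁ = 0.9277, v₂ = 3.8210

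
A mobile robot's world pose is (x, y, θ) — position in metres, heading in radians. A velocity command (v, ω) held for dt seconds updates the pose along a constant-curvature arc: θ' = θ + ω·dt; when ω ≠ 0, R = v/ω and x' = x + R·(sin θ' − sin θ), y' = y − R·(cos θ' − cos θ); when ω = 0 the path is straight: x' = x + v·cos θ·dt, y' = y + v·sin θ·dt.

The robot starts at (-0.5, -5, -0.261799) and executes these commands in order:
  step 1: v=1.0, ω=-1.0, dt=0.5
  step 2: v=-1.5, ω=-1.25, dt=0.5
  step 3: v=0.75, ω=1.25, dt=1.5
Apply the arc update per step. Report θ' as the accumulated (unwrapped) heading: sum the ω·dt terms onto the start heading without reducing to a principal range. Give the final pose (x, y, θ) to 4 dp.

step 1: θ'=-0.7618 (R=-1.0000) → pose (-0.0686, -5.2423, -0.7618)
step 2: θ'=-1.3868 (R=1.2000) → pose (-0.4201, -4.5936, -1.3868)
step 3: θ'=0.4882 (R=0.6000) → pose (0.4512, -5.0137, 0.4882)

(0.4512, -5.0137, 0.4882)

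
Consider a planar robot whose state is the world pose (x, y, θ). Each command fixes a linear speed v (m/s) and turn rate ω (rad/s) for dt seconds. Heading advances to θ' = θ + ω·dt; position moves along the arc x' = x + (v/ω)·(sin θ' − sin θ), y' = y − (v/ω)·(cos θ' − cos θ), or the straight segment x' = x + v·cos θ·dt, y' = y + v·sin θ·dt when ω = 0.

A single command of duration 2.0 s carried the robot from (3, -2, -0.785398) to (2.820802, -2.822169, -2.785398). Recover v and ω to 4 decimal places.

v = 0.5000, ω = -1.0000

Δθ = -2.785398 − -0.785398 = -2.000000
ω = Δθ/dt = -2.000000/2.0 = -1.0000
R = −Δy/(cos θ' − cos θ) = -0.5000
v = R·ω = -0.5000·-1.0000 = 0.5000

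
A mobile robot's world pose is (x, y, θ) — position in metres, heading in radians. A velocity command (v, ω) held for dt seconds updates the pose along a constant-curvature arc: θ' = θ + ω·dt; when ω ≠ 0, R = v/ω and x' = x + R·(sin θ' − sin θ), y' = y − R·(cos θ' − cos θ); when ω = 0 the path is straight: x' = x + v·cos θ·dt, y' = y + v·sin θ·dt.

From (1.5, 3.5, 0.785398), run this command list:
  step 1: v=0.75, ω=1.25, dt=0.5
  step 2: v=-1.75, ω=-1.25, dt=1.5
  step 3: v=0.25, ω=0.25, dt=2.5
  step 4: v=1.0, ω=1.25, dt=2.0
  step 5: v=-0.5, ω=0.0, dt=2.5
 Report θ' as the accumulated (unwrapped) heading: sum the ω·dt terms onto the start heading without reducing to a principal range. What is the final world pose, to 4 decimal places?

step 1: θ'=1.4104 (R=0.6000) → pose (1.6680, 3.8284, 1.4104)
step 2: θ'=-0.4646 (R=1.4000) → pose (-0.3413, 2.8004, -0.4646)
step 3: θ'=0.1604 (R=1.0000) → pose (0.2665, 2.7073, 0.1604)
step 4: θ'=2.6604 (R=0.8000) → pose (0.5090, 4.2062, 2.6604)
step 5: θ'=2.6604 (straight) → pose (1.6170, 3.6276, 2.6604)

(1.6170, 3.6276, 2.6604)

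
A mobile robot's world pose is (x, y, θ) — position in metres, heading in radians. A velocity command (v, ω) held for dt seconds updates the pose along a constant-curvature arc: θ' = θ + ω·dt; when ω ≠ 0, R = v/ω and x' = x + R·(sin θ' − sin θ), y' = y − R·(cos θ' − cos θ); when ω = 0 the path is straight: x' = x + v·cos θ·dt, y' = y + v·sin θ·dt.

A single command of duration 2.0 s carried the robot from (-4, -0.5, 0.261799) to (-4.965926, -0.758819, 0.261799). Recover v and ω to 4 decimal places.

v = -0.5000, ω = 0.0000

Δθ = 0.261799 − 0.261799 = 0.000000
ω = Δθ/dt = 0.000000/2.0 = 0.0000
ω = 0 → v = (Δx·cos θ + Δy·sin θ)/dt = -0.5000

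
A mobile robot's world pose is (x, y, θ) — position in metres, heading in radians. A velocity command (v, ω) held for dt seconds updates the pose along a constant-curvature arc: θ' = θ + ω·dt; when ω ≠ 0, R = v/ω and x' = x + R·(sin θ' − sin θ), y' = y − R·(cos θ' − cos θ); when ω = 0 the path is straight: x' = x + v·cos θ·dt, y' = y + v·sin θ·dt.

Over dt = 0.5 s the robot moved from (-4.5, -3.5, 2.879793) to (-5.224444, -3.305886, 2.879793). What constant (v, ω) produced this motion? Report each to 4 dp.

Δθ = 2.879793 − 2.879793 = 0.000000
ω = Δθ/dt = 0.000000/0.5 = 0.0000
ω = 0 → v = (Δx·cos θ + Δy·sin θ)/dt = 1.5000

v = 1.5000, ω = 0.0000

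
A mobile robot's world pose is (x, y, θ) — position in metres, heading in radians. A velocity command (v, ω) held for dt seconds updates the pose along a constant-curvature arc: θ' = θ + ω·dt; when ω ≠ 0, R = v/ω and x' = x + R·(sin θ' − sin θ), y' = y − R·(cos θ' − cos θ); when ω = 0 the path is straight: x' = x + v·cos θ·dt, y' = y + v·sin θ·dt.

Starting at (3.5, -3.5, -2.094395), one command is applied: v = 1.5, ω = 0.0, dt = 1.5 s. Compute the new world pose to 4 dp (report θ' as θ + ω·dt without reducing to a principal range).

(2.3750, -5.4486, -2.0944)

θ' = -2.0944 + 0.0·1.5 = -2.0944
ω = 0 → straight: x' = 3.5 + 1.5·cos(-2.0944)·1.5 = 2.3750
y' = -3.5 + 1.5·sin(-2.0944)·1.5 = -5.4486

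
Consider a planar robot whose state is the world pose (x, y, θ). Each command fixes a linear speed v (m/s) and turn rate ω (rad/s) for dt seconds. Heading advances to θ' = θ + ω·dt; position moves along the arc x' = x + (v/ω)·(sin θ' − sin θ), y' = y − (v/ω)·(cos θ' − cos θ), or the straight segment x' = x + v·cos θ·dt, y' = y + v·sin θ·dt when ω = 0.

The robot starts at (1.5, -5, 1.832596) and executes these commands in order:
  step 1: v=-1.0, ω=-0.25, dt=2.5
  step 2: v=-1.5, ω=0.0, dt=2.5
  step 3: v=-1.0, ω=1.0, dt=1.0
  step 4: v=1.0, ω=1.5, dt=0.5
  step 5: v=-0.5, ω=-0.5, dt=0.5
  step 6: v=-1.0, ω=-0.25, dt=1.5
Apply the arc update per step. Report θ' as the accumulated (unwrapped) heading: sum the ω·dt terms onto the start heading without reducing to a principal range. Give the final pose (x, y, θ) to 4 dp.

step 1: θ'=1.2076 (R=4.0000) → pose (1.3754, -7.4563, 1.2076)
step 2: θ'=1.2076 (straight) → pose (0.0431, -10.9617, 1.2076)
step 3: θ'=2.2076 (R=-1.0000) → pose (0.1739, -11.9116, 2.2076)
step 4: θ'=2.9576 (R=0.6667) → pose (-0.2402, -11.6526, 2.9576)
step 5: θ'=2.7076 (R=1.0000) → pose (-0.0026, -11.7284, 2.7076)
step 6: θ'=2.3326 (R=4.0000) → pose (1.2098, -12.5967, 2.3326)

(1.2098, -12.5967, 2.3326)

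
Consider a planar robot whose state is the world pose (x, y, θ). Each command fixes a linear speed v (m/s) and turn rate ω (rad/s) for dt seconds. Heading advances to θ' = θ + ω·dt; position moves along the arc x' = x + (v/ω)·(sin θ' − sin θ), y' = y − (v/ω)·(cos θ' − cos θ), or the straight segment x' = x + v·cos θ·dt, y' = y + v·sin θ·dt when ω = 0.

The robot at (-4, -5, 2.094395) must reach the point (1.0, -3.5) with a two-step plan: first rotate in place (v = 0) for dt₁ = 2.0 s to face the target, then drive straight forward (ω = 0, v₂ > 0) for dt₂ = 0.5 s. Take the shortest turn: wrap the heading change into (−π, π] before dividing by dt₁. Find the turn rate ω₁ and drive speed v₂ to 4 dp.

ω₁ = -0.9015, v₂ = 10.4403

heading to target = atan2(-3.5−-5, 1−-4) = 0.2915
Δθ = wrap(0.2915 − 2.0944) = -1.8029; ω₁ = Δθ/dt₁ = -0.9015
distance = √((1−-4)² + (-3.5−-5)²) = 5.2202; v₂ = distance/dt₂ = 10.4403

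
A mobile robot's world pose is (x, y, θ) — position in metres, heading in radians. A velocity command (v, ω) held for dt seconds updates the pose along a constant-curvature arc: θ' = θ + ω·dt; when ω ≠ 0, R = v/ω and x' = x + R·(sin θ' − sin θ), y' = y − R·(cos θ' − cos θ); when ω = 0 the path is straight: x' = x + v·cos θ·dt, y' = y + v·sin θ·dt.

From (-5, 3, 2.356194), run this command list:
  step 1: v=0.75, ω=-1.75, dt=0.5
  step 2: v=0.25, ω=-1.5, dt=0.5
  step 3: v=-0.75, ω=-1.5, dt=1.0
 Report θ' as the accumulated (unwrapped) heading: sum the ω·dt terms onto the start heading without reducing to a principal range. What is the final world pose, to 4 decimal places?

(-5.7506, 3.4634, -0.7688)

step 1: θ'=1.4812 (R=-0.4286) → pose (-5.1238, 3.3414, 1.4812)
step 2: θ'=0.7312 (R=-0.1667) → pose (-5.0691, 3.4505, 0.7312)
step 3: θ'=-0.7688 (R=0.5000) → pose (-5.7506, 3.4634, -0.7688)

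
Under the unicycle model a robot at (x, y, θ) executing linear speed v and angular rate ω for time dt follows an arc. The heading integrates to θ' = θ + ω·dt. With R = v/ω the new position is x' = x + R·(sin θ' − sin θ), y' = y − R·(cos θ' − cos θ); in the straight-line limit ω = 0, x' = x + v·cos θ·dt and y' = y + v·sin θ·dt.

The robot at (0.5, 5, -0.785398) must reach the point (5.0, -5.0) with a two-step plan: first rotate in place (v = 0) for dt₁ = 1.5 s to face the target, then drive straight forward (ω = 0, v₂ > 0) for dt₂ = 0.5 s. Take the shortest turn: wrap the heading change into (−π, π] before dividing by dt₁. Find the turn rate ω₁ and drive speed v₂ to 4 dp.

heading to target = atan2(-5−5, 5−0.5) = -1.1479
Δθ = wrap(-1.1479 − -0.7854) = -0.3625; ω₁ = Δθ/dt₁ = -0.2417
distance = √((5−0.5)² + (-5−5)²) = 10.9659; v₂ = distance/dt₂ = 21.9317

ω₁ = -0.2417, v₂ = 21.9317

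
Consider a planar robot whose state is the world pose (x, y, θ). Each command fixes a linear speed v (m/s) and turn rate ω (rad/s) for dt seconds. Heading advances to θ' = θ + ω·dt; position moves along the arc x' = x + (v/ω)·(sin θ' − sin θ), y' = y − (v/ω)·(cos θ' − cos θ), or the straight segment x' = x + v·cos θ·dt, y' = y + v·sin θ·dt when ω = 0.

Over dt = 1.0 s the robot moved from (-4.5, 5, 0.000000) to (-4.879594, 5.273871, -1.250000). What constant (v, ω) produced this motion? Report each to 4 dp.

Δθ = -1.250000 − 0.000000 = -1.250000
ω = Δθ/dt = -1.250000/1.0 = -1.2500
R = Δx/(sin θ' − sin θ) = 0.4000
v = R·ω = 0.4000·-1.2500 = -0.5000

v = -0.5000, ω = -1.2500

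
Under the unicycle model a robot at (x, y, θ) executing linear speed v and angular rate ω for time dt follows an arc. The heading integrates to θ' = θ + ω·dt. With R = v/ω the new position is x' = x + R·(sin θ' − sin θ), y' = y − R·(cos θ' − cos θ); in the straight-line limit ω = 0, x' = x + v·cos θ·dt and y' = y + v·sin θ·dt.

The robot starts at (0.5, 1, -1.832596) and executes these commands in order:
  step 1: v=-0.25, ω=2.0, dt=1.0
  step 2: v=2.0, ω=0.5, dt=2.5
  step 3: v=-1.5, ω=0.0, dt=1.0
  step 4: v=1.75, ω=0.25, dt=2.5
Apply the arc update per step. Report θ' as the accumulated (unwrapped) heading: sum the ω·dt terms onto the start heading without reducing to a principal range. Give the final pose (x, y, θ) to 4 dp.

step 1: θ'=0.1674 (R=-0.1250) → pose (0.3584, 1.1556, 0.1674)
step 2: θ'=1.4174 (R=4.0000) → pose (3.6450, 4.4885, 1.4174)
step 3: θ'=1.4174 (straight) → pose (3.4158, 3.0061, 1.4174)
step 4: θ'=2.0424 (R=7.0000) → pose (2.7338, 7.2559, 2.0424)

(2.7338, 7.2559, 2.0424)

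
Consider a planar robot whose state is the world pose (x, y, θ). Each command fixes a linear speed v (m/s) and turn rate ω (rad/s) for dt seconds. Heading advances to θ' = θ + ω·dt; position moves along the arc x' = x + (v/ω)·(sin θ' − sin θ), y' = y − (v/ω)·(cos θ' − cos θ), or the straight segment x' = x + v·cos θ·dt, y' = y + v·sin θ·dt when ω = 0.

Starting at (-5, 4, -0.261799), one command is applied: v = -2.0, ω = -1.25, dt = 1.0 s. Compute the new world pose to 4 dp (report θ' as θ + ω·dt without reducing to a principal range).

(-6.1831, 5.4511, -1.5118)

θ' = -0.2618 + -1.25·1.0 = -1.5118
R = v/ω = -2.0/-1.25 = 1.6000
x' = -5 + 1.6000·(sin -1.5118 − sin -0.2618) = -6.1831
y' = 4 − 1.6000·(cos -1.5118 − cos -0.2618) = 5.4511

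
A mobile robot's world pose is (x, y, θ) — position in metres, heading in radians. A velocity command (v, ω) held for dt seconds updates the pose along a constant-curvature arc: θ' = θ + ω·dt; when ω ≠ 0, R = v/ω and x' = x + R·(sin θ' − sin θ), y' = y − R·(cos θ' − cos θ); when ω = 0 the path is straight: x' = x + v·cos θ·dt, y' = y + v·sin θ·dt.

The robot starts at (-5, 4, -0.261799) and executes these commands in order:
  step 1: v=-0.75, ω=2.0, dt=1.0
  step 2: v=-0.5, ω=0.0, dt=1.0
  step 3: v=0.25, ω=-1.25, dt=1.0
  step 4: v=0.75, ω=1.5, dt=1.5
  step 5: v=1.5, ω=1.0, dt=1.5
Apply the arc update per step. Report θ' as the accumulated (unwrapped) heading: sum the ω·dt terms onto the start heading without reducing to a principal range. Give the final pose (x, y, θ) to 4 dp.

step 1: θ'=1.7382 (R=-0.3750) → pose (-5.4668, 3.5753, 1.7382)
step 2: θ'=1.7382 (straight) → pose (-5.3835, 3.0823, 1.7382)
step 3: θ'=0.4882 (R=-0.2000) → pose (-5.2801, 3.2922, 0.4882)
step 4: θ'=2.7382 (R=0.5000) → pose (-5.3184, 4.1937, 2.7382)
step 5: θ'=4.2382 (R=1.5000) → pose (-7.2417, 3.4990, 4.2382)

(-7.2417, 3.4990, 4.2382)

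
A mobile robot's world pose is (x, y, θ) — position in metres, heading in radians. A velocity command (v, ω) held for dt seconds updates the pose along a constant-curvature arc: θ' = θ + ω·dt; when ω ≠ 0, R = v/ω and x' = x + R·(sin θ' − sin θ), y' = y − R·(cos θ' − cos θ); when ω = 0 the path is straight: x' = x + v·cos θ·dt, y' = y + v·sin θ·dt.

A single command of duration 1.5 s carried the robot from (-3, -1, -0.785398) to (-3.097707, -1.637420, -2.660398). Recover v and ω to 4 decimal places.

v = 0.5000, ω = -1.2500

Δθ = -2.660398 − -0.785398 = -1.875000
ω = Δθ/dt = -1.875000/1.5 = -1.2500
R = −Δy/(cos θ' − cos θ) = -0.4000
v = R·ω = -0.4000·-1.2500 = 0.5000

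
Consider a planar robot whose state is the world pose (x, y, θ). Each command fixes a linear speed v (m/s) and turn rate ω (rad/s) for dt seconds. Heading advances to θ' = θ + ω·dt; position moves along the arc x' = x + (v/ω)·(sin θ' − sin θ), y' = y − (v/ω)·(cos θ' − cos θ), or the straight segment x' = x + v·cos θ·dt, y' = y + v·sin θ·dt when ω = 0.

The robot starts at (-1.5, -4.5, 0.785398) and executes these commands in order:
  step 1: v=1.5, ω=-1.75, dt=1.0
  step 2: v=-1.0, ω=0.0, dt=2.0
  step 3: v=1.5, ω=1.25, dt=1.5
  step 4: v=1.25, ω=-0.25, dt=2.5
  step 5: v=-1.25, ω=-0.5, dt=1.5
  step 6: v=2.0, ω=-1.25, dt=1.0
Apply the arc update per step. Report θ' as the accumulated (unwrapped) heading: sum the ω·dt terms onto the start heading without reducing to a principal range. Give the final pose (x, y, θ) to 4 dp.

(2.1885, -2.7918, -1.7146)

step 1: θ'=-0.9646 (R=-0.8571) → pose (-0.1895, -4.6177, -0.9646)
step 2: θ'=-0.9646 (straight) → pose (-1.3290, -2.9741, -0.9646)
step 3: θ'=0.9104 (R=1.2000) → pose (0.6049, -3.0265, 0.9104)
step 4: θ'=0.2854 (R=-5.0000) → pose (3.1459, -1.2959, 0.2854)
step 5: θ'=-0.4646 (R=2.5000) → pose (1.3219, -1.1321, -0.4646)
step 6: θ'=-1.7146 (R=-1.6000) → pose (2.1885, -2.7918, -1.7146)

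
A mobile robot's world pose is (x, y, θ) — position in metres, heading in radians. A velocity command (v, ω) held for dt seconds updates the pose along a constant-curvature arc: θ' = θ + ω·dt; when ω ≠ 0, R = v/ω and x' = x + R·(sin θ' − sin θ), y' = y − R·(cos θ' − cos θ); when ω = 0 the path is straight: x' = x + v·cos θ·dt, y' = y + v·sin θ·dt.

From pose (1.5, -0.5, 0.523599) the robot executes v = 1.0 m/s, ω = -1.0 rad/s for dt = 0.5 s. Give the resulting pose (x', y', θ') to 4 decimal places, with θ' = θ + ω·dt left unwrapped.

θ' = 0.5236 + -1.0·0.5 = 0.0236
R = v/ω = 1.0/-1.0 = -1.0000
x' = 1.5 + -1.0000·(sin 0.0236 − sin 0.5236) = 1.9764
y' = -0.5 − -1.0000·(cos 0.0236 − cos 0.5236) = -0.3663

(1.9764, -0.3663, 0.0236)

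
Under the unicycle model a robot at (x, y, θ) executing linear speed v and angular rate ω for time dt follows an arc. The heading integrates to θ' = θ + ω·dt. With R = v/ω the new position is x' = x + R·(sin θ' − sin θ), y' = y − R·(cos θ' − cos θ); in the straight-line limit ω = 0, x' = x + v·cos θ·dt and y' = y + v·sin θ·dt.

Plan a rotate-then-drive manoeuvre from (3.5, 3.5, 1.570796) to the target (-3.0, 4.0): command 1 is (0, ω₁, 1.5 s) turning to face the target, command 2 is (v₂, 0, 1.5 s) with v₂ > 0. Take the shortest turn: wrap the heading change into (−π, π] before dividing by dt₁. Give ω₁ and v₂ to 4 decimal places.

heading to target = atan2(4−3.5, -3−3.5) = 3.0648
Δθ = wrap(3.0648 − 1.5708) = 1.4940; ω₁ = Δθ/dt₁ = 0.9960
distance = √((-3−3.5)² + (4−3.5)²) = 6.5192; v₂ = distance/dt₂ = 4.3461

ω₁ = 0.9960, v₂ = 4.3461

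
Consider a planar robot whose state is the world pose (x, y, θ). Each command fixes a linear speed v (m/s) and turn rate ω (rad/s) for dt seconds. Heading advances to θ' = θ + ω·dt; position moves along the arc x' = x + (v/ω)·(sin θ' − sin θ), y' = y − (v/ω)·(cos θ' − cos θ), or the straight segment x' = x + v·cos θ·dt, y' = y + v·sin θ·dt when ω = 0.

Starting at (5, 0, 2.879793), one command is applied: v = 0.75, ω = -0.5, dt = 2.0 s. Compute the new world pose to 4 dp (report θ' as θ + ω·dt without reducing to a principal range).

θ' = 2.8798 + -0.5·2.0 = 1.8798
R = v/ω = 0.75/-0.5 = -1.5000
x' = 5 + -1.5000·(sin 1.8798 − sin 2.8798) = 3.9593
y' = 0 − -1.5000·(cos 1.8798 − cos 2.8798) = 0.9927

(3.9593, 0.9927, 1.8798)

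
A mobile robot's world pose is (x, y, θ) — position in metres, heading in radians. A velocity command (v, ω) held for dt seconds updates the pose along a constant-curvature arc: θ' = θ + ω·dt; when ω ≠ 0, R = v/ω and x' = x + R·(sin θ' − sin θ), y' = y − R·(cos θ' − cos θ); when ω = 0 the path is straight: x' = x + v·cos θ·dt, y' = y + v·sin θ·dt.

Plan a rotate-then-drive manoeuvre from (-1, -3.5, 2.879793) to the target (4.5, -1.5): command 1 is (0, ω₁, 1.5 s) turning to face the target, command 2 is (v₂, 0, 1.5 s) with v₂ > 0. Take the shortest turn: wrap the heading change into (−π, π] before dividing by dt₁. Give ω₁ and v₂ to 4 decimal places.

ω₁ = -1.6873, v₂ = 3.9016

heading to target = atan2(-1.5−-3.5, 4.5−-1) = 0.3488
Δθ = wrap(0.3488 − 2.8798) = -2.5310; ω₁ = Δθ/dt₁ = -1.6873
distance = √((4.5−-1)² + (-1.5−-3.5)²) = 5.8523; v₂ = distance/dt₂ = 3.9016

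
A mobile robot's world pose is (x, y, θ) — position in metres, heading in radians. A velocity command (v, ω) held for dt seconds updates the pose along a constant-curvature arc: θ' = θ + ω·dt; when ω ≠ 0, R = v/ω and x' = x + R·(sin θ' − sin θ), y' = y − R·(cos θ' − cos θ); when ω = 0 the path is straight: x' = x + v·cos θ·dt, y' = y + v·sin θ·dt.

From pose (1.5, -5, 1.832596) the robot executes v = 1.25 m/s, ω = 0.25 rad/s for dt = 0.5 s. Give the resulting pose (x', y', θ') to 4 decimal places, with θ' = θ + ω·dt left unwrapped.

θ' = 1.8326 + 0.25·0.5 = 1.9576
R = v/ω = 1.25/0.25 = 5.0000
x' = 1.5 + 5.0000·(sin 1.9576 − sin 1.8326) = 1.3010
y' = -5 − 5.0000·(cos 1.9576 − cos 1.8326) = -4.4080

(1.3010, -4.4080, 1.9576)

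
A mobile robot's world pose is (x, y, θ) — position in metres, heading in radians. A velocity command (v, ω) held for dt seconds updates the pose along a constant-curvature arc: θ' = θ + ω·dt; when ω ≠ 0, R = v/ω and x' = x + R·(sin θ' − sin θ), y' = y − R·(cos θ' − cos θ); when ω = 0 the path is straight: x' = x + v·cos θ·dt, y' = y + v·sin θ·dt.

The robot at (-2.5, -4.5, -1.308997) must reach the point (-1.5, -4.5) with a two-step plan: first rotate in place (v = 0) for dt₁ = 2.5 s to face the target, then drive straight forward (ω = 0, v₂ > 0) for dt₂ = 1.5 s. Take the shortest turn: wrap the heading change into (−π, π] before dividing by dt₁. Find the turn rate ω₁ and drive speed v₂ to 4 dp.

heading to target = atan2(-4.5−-4.5, -1.5−-2.5) = 0.0000
Δθ = wrap(0.0000 − -1.3090) = 1.3090; ω₁ = Δθ/dt₁ = 0.5236
distance = √((-1.5−-2.5)² + (-4.5−-4.5)²) = 1.0000; v₂ = distance/dt₂ = 0.6667

ω₁ = 0.5236, v₂ = 0.6667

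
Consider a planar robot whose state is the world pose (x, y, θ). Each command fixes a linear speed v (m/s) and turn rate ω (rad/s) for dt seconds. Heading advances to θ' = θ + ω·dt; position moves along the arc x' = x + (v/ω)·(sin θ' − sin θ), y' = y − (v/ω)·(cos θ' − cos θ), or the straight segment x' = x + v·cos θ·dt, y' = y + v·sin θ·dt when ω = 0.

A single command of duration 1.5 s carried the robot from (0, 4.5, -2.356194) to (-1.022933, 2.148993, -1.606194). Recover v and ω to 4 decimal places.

Δθ = -1.606194 − -2.356194 = 0.750000
ω = Δθ/dt = 0.750000/1.5 = 0.5000
R = −Δy/(cos θ' − cos θ) = 3.5000
v = R·ω = 3.5000·0.5000 = 1.7500

v = 1.7500, ω = 0.5000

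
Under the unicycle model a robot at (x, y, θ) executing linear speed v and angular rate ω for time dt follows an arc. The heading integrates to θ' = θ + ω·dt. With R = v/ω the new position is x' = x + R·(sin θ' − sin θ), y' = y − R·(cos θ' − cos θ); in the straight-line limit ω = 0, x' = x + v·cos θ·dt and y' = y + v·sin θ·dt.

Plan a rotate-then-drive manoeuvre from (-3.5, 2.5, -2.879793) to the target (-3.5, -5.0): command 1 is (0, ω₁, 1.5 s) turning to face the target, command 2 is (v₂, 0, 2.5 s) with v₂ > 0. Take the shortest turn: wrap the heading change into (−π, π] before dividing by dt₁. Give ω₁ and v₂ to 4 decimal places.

ω₁ = 0.8727, v₂ = 3.0000

heading to target = atan2(-5−2.5, -3.5−-3.5) = -1.5708
Δθ = wrap(-1.5708 − -2.8798) = 1.3090; ω₁ = Δθ/dt₁ = 0.8727
distance = √((-3.5−-3.5)² + (-5−2.5)²) = 7.5000; v₂ = distance/dt₂ = 3.0000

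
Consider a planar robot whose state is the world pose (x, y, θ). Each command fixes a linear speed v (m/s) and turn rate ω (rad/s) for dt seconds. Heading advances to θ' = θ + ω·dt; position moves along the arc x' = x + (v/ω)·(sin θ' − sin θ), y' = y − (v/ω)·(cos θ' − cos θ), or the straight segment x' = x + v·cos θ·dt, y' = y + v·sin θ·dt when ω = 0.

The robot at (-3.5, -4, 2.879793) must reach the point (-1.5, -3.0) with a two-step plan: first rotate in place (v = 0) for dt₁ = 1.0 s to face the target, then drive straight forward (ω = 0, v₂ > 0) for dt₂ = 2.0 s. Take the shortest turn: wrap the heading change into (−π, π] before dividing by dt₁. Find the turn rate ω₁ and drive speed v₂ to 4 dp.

ω₁ = -2.4161, v₂ = 1.1180

heading to target = atan2(-3−-4, -1.5−-3.5) = 0.4636
Δθ = wrap(0.4636 − 2.8798) = -2.4161; ω₁ = Δθ/dt₁ = -2.4161
distance = √((-1.5−-3.5)² + (-3−-4)²) = 2.2361; v₂ = distance/dt₂ = 1.1180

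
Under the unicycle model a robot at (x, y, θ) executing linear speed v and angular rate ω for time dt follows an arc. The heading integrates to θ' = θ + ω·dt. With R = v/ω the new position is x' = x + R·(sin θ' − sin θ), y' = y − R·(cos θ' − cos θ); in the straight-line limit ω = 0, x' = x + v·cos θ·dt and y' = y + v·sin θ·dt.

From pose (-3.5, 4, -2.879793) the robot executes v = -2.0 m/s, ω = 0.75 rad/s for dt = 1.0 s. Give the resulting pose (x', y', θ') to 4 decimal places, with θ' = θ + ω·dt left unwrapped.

θ' = -2.8798 + 0.75·1.0 = -2.1298
R = v/ω = -2.0/0.75 = -2.6667
x' = -3.5 + -2.6667·(sin -2.1298 − sin -2.8798) = -1.9294
y' = 4 − -2.6667·(cos -2.1298 − cos -2.8798) = 5.1616

(-1.9294, 5.1616, -2.1298)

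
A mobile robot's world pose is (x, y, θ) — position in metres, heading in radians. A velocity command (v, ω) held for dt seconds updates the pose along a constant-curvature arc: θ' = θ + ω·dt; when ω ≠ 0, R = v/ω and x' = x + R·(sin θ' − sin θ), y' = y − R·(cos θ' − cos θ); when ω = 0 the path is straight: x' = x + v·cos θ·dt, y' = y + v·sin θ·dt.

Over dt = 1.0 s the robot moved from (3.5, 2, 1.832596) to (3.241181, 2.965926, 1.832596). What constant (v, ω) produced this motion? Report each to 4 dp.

v = 1.0000, ω = 0.0000

Δθ = 1.832596 − 1.832596 = 0.000000
ω = Δθ/dt = 0.000000/1.0 = 0.0000
ω = 0 → v = (Δx·cos θ + Δy·sin θ)/dt = 1.0000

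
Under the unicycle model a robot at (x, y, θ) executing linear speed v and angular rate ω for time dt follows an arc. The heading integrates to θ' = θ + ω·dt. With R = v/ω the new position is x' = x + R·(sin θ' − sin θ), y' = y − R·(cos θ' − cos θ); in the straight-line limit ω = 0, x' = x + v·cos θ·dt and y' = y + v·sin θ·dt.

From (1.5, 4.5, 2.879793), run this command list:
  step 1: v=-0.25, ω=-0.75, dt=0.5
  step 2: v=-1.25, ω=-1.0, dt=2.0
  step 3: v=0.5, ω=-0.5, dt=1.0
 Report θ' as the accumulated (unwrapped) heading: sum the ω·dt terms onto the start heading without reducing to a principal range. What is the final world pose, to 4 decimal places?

step 1: θ'=2.5048 (R=0.3333) → pose (1.6119, 4.4460, 2.5048)
step 2: θ'=0.5048 (R=1.2500) → pose (1.4732, 2.3469, 0.5048)
step 3: θ'=0.0048 (R=-1.0000) → pose (1.9520, 2.4716, 0.0048)

(1.9520, 2.4716, 0.0048)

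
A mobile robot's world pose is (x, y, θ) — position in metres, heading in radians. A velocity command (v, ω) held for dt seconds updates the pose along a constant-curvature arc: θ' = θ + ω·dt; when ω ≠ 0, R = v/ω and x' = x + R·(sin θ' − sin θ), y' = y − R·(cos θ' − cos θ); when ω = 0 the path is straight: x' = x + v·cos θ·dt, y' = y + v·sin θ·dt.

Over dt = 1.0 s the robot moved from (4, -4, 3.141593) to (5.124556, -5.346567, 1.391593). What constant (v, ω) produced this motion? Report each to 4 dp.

Δθ = 1.391593 − 3.141593 = -1.750000
ω = Δθ/dt = -1.750000/1.0 = -1.7500
R = −Δy/(cos θ' − cos θ) = 1.1429
v = R·ω = 1.1429·-1.7500 = -2.0000

v = -2.0000, ω = -1.7500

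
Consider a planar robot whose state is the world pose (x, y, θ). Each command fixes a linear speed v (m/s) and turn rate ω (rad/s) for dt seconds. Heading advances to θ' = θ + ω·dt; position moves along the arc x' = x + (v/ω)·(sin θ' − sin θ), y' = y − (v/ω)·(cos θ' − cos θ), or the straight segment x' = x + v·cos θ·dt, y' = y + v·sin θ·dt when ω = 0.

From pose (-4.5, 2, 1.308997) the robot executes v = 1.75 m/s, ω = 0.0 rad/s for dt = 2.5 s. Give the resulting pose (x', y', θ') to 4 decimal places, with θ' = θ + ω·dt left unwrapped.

θ' = 1.3090 + 0.0·2.5 = 1.3090
ω = 0 → straight: x' = -4.5 + 1.75·cos(1.3090)·2.5 = -3.3677
y' = 2 + 1.75·sin(1.3090)·2.5 = 6.2259

(-3.3677, 6.2259, 1.3090)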